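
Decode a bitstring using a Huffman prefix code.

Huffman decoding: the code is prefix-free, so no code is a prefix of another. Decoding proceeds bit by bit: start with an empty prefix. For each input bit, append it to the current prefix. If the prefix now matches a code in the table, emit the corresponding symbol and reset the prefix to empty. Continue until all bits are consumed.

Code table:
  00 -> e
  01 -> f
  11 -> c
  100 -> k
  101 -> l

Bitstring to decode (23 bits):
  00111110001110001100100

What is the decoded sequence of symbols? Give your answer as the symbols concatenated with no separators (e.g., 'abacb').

Bit 0: prefix='0' (no match yet)
Bit 1: prefix='00' -> emit 'e', reset
Bit 2: prefix='1' (no match yet)
Bit 3: prefix='11' -> emit 'c', reset
Bit 4: prefix='1' (no match yet)
Bit 5: prefix='11' -> emit 'c', reset
Bit 6: prefix='1' (no match yet)
Bit 7: prefix='10' (no match yet)
Bit 8: prefix='100' -> emit 'k', reset
Bit 9: prefix='0' (no match yet)
Bit 10: prefix='01' -> emit 'f', reset
Bit 11: prefix='1' (no match yet)
Bit 12: prefix='11' -> emit 'c', reset
Bit 13: prefix='0' (no match yet)
Bit 14: prefix='00' -> emit 'e', reset
Bit 15: prefix='0' (no match yet)
Bit 16: prefix='01' -> emit 'f', reset
Bit 17: prefix='1' (no match yet)
Bit 18: prefix='10' (no match yet)
Bit 19: prefix='100' -> emit 'k', reset
Bit 20: prefix='1' (no match yet)
Bit 21: prefix='10' (no match yet)
Bit 22: prefix='100' -> emit 'k', reset

Answer: ecckfcefkk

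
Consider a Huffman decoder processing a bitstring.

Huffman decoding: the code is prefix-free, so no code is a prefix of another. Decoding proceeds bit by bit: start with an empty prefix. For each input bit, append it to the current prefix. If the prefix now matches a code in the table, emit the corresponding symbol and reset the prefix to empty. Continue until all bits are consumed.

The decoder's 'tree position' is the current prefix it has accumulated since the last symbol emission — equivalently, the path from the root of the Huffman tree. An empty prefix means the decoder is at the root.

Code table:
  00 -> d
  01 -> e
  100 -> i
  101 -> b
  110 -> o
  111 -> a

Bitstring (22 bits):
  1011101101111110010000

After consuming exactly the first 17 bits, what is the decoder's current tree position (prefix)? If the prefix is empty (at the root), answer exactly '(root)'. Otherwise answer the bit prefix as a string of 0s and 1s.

Bit 0: prefix='1' (no match yet)
Bit 1: prefix='10' (no match yet)
Bit 2: prefix='101' -> emit 'b', reset
Bit 3: prefix='1' (no match yet)
Bit 4: prefix='11' (no match yet)
Bit 5: prefix='110' -> emit 'o', reset
Bit 6: prefix='1' (no match yet)
Bit 7: prefix='11' (no match yet)
Bit 8: prefix='110' -> emit 'o', reset
Bit 9: prefix='1' (no match yet)
Bit 10: prefix='11' (no match yet)
Bit 11: prefix='111' -> emit 'a', reset
Bit 12: prefix='1' (no match yet)
Bit 13: prefix='11' (no match yet)
Bit 14: prefix='111' -> emit 'a', reset
Bit 15: prefix='0' (no match yet)
Bit 16: prefix='00' -> emit 'd', reset

Answer: (root)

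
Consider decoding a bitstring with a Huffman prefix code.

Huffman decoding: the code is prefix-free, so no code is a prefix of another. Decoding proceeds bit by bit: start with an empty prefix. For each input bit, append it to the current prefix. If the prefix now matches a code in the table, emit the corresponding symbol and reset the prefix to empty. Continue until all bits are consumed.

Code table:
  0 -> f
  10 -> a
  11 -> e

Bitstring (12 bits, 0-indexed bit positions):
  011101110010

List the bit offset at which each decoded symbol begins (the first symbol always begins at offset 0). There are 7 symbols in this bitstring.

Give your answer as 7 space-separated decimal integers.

Answer: 0 1 3 5 7 9 10

Derivation:
Bit 0: prefix='0' -> emit 'f', reset
Bit 1: prefix='1' (no match yet)
Bit 2: prefix='11' -> emit 'e', reset
Bit 3: prefix='1' (no match yet)
Bit 4: prefix='10' -> emit 'a', reset
Bit 5: prefix='1' (no match yet)
Bit 6: prefix='11' -> emit 'e', reset
Bit 7: prefix='1' (no match yet)
Bit 8: prefix='10' -> emit 'a', reset
Bit 9: prefix='0' -> emit 'f', reset
Bit 10: prefix='1' (no match yet)
Bit 11: prefix='10' -> emit 'a', reset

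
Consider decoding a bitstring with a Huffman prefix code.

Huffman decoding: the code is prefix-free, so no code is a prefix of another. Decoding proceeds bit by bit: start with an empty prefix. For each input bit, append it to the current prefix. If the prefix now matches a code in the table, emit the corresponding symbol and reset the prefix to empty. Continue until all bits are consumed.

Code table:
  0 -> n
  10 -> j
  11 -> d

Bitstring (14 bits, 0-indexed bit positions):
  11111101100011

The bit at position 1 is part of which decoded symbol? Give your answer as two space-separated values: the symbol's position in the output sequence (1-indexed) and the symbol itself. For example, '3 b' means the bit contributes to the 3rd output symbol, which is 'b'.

Answer: 1 d

Derivation:
Bit 0: prefix='1' (no match yet)
Bit 1: prefix='11' -> emit 'd', reset
Bit 2: prefix='1' (no match yet)
Bit 3: prefix='11' -> emit 'd', reset
Bit 4: prefix='1' (no match yet)
Bit 5: prefix='11' -> emit 'd', reset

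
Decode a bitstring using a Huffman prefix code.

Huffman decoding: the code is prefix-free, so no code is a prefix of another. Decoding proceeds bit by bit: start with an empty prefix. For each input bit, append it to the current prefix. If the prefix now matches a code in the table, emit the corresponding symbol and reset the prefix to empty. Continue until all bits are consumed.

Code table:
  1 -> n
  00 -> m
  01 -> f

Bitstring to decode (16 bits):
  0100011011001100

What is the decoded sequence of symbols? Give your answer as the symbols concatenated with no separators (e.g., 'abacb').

Bit 0: prefix='0' (no match yet)
Bit 1: prefix='01' -> emit 'f', reset
Bit 2: prefix='0' (no match yet)
Bit 3: prefix='00' -> emit 'm', reset
Bit 4: prefix='0' (no match yet)
Bit 5: prefix='01' -> emit 'f', reset
Bit 6: prefix='1' -> emit 'n', reset
Bit 7: prefix='0' (no match yet)
Bit 8: prefix='01' -> emit 'f', reset
Bit 9: prefix='1' -> emit 'n', reset
Bit 10: prefix='0' (no match yet)
Bit 11: prefix='00' -> emit 'm', reset
Bit 12: prefix='1' -> emit 'n', reset
Bit 13: prefix='1' -> emit 'n', reset
Bit 14: prefix='0' (no match yet)
Bit 15: prefix='00' -> emit 'm', reset

Answer: fmfnfnmnnm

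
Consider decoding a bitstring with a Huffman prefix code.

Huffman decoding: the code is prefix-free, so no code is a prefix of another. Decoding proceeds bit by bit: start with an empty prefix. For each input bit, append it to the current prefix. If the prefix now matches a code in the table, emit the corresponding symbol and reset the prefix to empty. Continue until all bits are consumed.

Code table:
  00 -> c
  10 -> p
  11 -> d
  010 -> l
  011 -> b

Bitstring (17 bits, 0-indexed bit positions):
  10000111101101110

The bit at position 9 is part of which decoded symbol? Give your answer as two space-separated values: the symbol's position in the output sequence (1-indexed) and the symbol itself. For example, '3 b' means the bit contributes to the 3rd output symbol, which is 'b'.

Answer: 5 b

Derivation:
Bit 0: prefix='1' (no match yet)
Bit 1: prefix='10' -> emit 'p', reset
Bit 2: prefix='0' (no match yet)
Bit 3: prefix='00' -> emit 'c', reset
Bit 4: prefix='0' (no match yet)
Bit 5: prefix='01' (no match yet)
Bit 6: prefix='011' -> emit 'b', reset
Bit 7: prefix='1' (no match yet)
Bit 8: prefix='11' -> emit 'd', reset
Bit 9: prefix='0' (no match yet)
Bit 10: prefix='01' (no match yet)
Bit 11: prefix='011' -> emit 'b', reset
Bit 12: prefix='0' (no match yet)
Bit 13: prefix='01' (no match yet)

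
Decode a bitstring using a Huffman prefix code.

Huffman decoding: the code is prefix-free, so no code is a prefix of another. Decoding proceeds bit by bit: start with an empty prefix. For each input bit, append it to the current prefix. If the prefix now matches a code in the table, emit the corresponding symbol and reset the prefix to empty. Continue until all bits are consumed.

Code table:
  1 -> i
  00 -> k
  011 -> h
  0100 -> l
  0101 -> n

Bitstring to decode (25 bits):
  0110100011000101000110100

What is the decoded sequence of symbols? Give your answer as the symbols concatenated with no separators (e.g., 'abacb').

Bit 0: prefix='0' (no match yet)
Bit 1: prefix='01' (no match yet)
Bit 2: prefix='011' -> emit 'h', reset
Bit 3: prefix='0' (no match yet)
Bit 4: prefix='01' (no match yet)
Bit 5: prefix='010' (no match yet)
Bit 6: prefix='0100' -> emit 'l', reset
Bit 7: prefix='0' (no match yet)
Bit 8: prefix='01' (no match yet)
Bit 9: prefix='011' -> emit 'h', reset
Bit 10: prefix='0' (no match yet)
Bit 11: prefix='00' -> emit 'k', reset
Bit 12: prefix='0' (no match yet)
Bit 13: prefix='01' (no match yet)
Bit 14: prefix='010' (no match yet)
Bit 15: prefix='0101' -> emit 'n', reset
Bit 16: prefix='0' (no match yet)
Bit 17: prefix='00' -> emit 'k', reset
Bit 18: prefix='0' (no match yet)
Bit 19: prefix='01' (no match yet)
Bit 20: prefix='011' -> emit 'h', reset
Bit 21: prefix='0' (no match yet)
Bit 22: prefix='01' (no match yet)
Bit 23: prefix='010' (no match yet)
Bit 24: prefix='0100' -> emit 'l', reset

Answer: hlhknkhl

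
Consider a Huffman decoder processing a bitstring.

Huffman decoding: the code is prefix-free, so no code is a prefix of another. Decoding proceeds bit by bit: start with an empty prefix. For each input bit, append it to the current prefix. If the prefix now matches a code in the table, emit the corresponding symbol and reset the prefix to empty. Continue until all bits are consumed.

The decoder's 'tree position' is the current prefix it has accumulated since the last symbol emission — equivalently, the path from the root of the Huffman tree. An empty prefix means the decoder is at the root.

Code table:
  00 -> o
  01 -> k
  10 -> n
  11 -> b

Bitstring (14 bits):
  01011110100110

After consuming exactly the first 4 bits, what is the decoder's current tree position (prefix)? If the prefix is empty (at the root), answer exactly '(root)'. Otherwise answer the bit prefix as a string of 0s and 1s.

Bit 0: prefix='0' (no match yet)
Bit 1: prefix='01' -> emit 'k', reset
Bit 2: prefix='0' (no match yet)
Bit 3: prefix='01' -> emit 'k', reset

Answer: (root)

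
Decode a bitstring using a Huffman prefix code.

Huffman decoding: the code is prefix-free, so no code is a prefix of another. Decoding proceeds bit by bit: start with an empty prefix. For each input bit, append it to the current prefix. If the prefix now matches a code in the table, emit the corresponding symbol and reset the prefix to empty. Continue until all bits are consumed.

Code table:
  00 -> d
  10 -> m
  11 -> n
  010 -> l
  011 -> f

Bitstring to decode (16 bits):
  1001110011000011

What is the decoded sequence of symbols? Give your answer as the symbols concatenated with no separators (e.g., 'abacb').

Bit 0: prefix='1' (no match yet)
Bit 1: prefix='10' -> emit 'm', reset
Bit 2: prefix='0' (no match yet)
Bit 3: prefix='01' (no match yet)
Bit 4: prefix='011' -> emit 'f', reset
Bit 5: prefix='1' (no match yet)
Bit 6: prefix='10' -> emit 'm', reset
Bit 7: prefix='0' (no match yet)
Bit 8: prefix='01' (no match yet)
Bit 9: prefix='011' -> emit 'f', reset
Bit 10: prefix='0' (no match yet)
Bit 11: prefix='00' -> emit 'd', reset
Bit 12: prefix='0' (no match yet)
Bit 13: prefix='00' -> emit 'd', reset
Bit 14: prefix='1' (no match yet)
Bit 15: prefix='11' -> emit 'n', reset

Answer: mfmfddn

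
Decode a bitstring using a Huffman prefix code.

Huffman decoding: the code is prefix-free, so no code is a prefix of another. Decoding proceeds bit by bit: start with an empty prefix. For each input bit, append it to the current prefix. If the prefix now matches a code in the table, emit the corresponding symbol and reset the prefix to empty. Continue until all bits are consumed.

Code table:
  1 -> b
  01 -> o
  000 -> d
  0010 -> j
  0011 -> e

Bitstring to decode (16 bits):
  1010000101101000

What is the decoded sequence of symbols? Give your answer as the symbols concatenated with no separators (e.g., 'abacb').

Answer: bodoobod

Derivation:
Bit 0: prefix='1' -> emit 'b', reset
Bit 1: prefix='0' (no match yet)
Bit 2: prefix='01' -> emit 'o', reset
Bit 3: prefix='0' (no match yet)
Bit 4: prefix='00' (no match yet)
Bit 5: prefix='000' -> emit 'd', reset
Bit 6: prefix='0' (no match yet)
Bit 7: prefix='01' -> emit 'o', reset
Bit 8: prefix='0' (no match yet)
Bit 9: prefix='01' -> emit 'o', reset
Bit 10: prefix='1' -> emit 'b', reset
Bit 11: prefix='0' (no match yet)
Bit 12: prefix='01' -> emit 'o', reset
Bit 13: prefix='0' (no match yet)
Bit 14: prefix='00' (no match yet)
Bit 15: prefix='000' -> emit 'd', reset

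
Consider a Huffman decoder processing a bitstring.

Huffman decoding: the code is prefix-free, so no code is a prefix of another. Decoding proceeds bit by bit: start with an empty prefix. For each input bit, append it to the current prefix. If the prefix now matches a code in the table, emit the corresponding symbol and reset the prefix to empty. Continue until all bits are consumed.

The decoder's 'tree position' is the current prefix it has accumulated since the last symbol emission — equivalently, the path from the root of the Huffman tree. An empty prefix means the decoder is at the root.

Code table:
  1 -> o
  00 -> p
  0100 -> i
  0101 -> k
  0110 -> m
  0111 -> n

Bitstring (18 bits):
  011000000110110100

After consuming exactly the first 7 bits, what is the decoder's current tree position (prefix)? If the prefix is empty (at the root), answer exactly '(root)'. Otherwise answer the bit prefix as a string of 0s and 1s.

Bit 0: prefix='0' (no match yet)
Bit 1: prefix='01' (no match yet)
Bit 2: prefix='011' (no match yet)
Bit 3: prefix='0110' -> emit 'm', reset
Bit 4: prefix='0' (no match yet)
Bit 5: prefix='00' -> emit 'p', reset
Bit 6: prefix='0' (no match yet)

Answer: 0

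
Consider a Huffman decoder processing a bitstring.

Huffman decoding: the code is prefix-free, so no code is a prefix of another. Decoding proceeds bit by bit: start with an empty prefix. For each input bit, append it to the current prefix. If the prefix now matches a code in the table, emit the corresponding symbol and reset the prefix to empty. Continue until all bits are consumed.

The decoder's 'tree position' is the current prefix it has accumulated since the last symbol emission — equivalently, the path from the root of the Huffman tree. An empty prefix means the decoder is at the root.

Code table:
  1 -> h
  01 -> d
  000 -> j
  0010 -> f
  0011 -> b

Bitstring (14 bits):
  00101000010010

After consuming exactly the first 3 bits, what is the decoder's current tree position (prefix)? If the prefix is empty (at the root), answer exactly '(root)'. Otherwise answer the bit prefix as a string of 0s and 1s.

Answer: 001

Derivation:
Bit 0: prefix='0' (no match yet)
Bit 1: prefix='00' (no match yet)
Bit 2: prefix='001' (no match yet)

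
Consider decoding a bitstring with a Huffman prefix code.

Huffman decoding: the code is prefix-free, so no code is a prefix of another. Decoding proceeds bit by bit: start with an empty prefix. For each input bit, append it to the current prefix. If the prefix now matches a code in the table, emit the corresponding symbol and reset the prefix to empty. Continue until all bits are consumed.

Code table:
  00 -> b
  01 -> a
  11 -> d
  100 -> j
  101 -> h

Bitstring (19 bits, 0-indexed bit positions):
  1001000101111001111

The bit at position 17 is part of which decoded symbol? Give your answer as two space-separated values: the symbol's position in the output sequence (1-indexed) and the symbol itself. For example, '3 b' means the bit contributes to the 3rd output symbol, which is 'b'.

Bit 0: prefix='1' (no match yet)
Bit 1: prefix='10' (no match yet)
Bit 2: prefix='100' -> emit 'j', reset
Bit 3: prefix='1' (no match yet)
Bit 4: prefix='10' (no match yet)
Bit 5: prefix='100' -> emit 'j', reset
Bit 6: prefix='0' (no match yet)
Bit 7: prefix='01' -> emit 'a', reset
Bit 8: prefix='0' (no match yet)
Bit 9: prefix='01' -> emit 'a', reset
Bit 10: prefix='1' (no match yet)
Bit 11: prefix='11' -> emit 'd', reset
Bit 12: prefix='1' (no match yet)
Bit 13: prefix='10' (no match yet)
Bit 14: prefix='100' -> emit 'j', reset
Bit 15: prefix='1' (no match yet)
Bit 16: prefix='11' -> emit 'd', reset
Bit 17: prefix='1' (no match yet)
Bit 18: prefix='11' -> emit 'd', reset

Answer: 8 d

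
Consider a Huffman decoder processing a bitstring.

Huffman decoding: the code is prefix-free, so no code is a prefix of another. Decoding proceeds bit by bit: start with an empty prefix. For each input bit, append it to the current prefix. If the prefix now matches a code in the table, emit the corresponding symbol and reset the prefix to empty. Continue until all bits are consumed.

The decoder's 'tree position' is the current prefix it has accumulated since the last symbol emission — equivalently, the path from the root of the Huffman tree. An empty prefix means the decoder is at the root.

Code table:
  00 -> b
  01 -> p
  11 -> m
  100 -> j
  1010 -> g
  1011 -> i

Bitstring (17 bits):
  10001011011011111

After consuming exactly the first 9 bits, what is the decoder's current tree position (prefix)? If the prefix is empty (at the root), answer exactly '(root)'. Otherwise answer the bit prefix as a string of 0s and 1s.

Answer: 10

Derivation:
Bit 0: prefix='1' (no match yet)
Bit 1: prefix='10' (no match yet)
Bit 2: prefix='100' -> emit 'j', reset
Bit 3: prefix='0' (no match yet)
Bit 4: prefix='01' -> emit 'p', reset
Bit 5: prefix='0' (no match yet)
Bit 6: prefix='01' -> emit 'p', reset
Bit 7: prefix='1' (no match yet)
Bit 8: prefix='10' (no match yet)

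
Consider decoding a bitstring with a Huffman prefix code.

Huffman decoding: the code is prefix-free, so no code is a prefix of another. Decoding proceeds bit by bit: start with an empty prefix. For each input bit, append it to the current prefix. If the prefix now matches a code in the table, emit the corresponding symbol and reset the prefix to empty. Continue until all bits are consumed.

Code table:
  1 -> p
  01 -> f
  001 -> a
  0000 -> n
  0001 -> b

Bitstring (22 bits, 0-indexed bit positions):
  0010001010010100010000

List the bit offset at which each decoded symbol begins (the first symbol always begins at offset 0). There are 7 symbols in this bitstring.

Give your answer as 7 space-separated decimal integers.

Bit 0: prefix='0' (no match yet)
Bit 1: prefix='00' (no match yet)
Bit 2: prefix='001' -> emit 'a', reset
Bit 3: prefix='0' (no match yet)
Bit 4: prefix='00' (no match yet)
Bit 5: prefix='000' (no match yet)
Bit 6: prefix='0001' -> emit 'b', reset
Bit 7: prefix='0' (no match yet)
Bit 8: prefix='01' -> emit 'f', reset
Bit 9: prefix='0' (no match yet)
Bit 10: prefix='00' (no match yet)
Bit 11: prefix='001' -> emit 'a', reset
Bit 12: prefix='0' (no match yet)
Bit 13: prefix='01' -> emit 'f', reset
Bit 14: prefix='0' (no match yet)
Bit 15: prefix='00' (no match yet)
Bit 16: prefix='000' (no match yet)
Bit 17: prefix='0001' -> emit 'b', reset
Bit 18: prefix='0' (no match yet)
Bit 19: prefix='00' (no match yet)
Bit 20: prefix='000' (no match yet)
Bit 21: prefix='0000' -> emit 'n', reset

Answer: 0 3 7 9 12 14 18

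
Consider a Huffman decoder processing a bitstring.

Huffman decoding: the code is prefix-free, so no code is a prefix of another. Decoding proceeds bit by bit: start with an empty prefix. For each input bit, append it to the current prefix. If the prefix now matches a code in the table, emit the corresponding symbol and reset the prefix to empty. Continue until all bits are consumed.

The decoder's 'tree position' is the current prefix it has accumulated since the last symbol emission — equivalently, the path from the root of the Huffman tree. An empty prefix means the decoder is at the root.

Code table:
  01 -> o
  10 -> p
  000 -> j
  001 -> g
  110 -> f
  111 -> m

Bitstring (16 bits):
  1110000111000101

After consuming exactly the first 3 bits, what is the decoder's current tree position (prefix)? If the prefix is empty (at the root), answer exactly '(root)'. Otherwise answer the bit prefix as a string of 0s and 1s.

Bit 0: prefix='1' (no match yet)
Bit 1: prefix='11' (no match yet)
Bit 2: prefix='111' -> emit 'm', reset

Answer: (root)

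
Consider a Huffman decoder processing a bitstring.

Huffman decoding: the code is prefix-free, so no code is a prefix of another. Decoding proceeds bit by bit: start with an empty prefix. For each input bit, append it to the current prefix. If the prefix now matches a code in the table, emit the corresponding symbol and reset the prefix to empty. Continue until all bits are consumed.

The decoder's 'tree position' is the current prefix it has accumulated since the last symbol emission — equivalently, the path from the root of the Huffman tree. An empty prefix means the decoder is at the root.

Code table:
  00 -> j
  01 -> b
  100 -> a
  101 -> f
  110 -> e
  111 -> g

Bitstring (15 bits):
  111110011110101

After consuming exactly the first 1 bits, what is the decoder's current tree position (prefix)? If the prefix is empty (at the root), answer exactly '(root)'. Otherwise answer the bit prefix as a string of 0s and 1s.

Answer: 1

Derivation:
Bit 0: prefix='1' (no match yet)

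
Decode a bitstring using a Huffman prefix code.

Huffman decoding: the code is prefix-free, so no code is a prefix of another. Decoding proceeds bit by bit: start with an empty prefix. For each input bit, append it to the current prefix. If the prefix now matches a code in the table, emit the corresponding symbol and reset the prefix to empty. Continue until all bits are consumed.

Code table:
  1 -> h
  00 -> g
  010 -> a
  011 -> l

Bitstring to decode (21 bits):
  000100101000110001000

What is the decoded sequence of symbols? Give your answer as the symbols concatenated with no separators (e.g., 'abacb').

Answer: gaahglgag

Derivation:
Bit 0: prefix='0' (no match yet)
Bit 1: prefix='00' -> emit 'g', reset
Bit 2: prefix='0' (no match yet)
Bit 3: prefix='01' (no match yet)
Bit 4: prefix='010' -> emit 'a', reset
Bit 5: prefix='0' (no match yet)
Bit 6: prefix='01' (no match yet)
Bit 7: prefix='010' -> emit 'a', reset
Bit 8: prefix='1' -> emit 'h', reset
Bit 9: prefix='0' (no match yet)
Bit 10: prefix='00' -> emit 'g', reset
Bit 11: prefix='0' (no match yet)
Bit 12: prefix='01' (no match yet)
Bit 13: prefix='011' -> emit 'l', reset
Bit 14: prefix='0' (no match yet)
Bit 15: prefix='00' -> emit 'g', reset
Bit 16: prefix='0' (no match yet)
Bit 17: prefix='01' (no match yet)
Bit 18: prefix='010' -> emit 'a', reset
Bit 19: prefix='0' (no match yet)
Bit 20: prefix='00' -> emit 'g', reset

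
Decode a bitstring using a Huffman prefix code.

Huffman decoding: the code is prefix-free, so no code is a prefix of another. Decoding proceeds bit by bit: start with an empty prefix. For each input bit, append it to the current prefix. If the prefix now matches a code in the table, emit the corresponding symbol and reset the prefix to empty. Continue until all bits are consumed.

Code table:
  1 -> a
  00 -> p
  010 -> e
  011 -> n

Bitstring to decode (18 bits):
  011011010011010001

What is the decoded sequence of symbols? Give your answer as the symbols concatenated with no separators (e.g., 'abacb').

Bit 0: prefix='0' (no match yet)
Bit 1: prefix='01' (no match yet)
Bit 2: prefix='011' -> emit 'n', reset
Bit 3: prefix='0' (no match yet)
Bit 4: prefix='01' (no match yet)
Bit 5: prefix='011' -> emit 'n', reset
Bit 6: prefix='0' (no match yet)
Bit 7: prefix='01' (no match yet)
Bit 8: prefix='010' -> emit 'e', reset
Bit 9: prefix='0' (no match yet)
Bit 10: prefix='01' (no match yet)
Bit 11: prefix='011' -> emit 'n', reset
Bit 12: prefix='0' (no match yet)
Bit 13: prefix='01' (no match yet)
Bit 14: prefix='010' -> emit 'e', reset
Bit 15: prefix='0' (no match yet)
Bit 16: prefix='00' -> emit 'p', reset
Bit 17: prefix='1' -> emit 'a', reset

Answer: nnenepa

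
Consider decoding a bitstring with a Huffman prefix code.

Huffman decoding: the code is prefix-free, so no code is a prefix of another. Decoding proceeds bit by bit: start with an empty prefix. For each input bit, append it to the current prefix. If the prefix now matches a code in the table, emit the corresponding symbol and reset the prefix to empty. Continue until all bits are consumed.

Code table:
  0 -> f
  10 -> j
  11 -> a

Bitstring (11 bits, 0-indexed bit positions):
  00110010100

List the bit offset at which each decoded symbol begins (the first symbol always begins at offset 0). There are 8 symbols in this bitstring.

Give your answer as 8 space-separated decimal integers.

Bit 0: prefix='0' -> emit 'f', reset
Bit 1: prefix='0' -> emit 'f', reset
Bit 2: prefix='1' (no match yet)
Bit 3: prefix='11' -> emit 'a', reset
Bit 4: prefix='0' -> emit 'f', reset
Bit 5: prefix='0' -> emit 'f', reset
Bit 6: prefix='1' (no match yet)
Bit 7: prefix='10' -> emit 'j', reset
Bit 8: prefix='1' (no match yet)
Bit 9: prefix='10' -> emit 'j', reset
Bit 10: prefix='0' -> emit 'f', reset

Answer: 0 1 2 4 5 6 8 10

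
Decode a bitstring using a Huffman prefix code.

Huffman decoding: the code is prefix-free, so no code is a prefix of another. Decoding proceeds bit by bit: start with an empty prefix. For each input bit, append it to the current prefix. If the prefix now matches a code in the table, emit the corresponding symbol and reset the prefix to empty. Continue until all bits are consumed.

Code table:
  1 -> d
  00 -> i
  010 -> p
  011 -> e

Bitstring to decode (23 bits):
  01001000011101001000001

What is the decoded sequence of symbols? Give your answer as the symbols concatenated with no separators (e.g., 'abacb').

Answer: ppiedppiid

Derivation:
Bit 0: prefix='0' (no match yet)
Bit 1: prefix='01' (no match yet)
Bit 2: prefix='010' -> emit 'p', reset
Bit 3: prefix='0' (no match yet)
Bit 4: prefix='01' (no match yet)
Bit 5: prefix='010' -> emit 'p', reset
Bit 6: prefix='0' (no match yet)
Bit 7: prefix='00' -> emit 'i', reset
Bit 8: prefix='0' (no match yet)
Bit 9: prefix='01' (no match yet)
Bit 10: prefix='011' -> emit 'e', reset
Bit 11: prefix='1' -> emit 'd', reset
Bit 12: prefix='0' (no match yet)
Bit 13: prefix='01' (no match yet)
Bit 14: prefix='010' -> emit 'p', reset
Bit 15: prefix='0' (no match yet)
Bit 16: prefix='01' (no match yet)
Bit 17: prefix='010' -> emit 'p', reset
Bit 18: prefix='0' (no match yet)
Bit 19: prefix='00' -> emit 'i', reset
Bit 20: prefix='0' (no match yet)
Bit 21: prefix='00' -> emit 'i', reset
Bit 22: prefix='1' -> emit 'd', reset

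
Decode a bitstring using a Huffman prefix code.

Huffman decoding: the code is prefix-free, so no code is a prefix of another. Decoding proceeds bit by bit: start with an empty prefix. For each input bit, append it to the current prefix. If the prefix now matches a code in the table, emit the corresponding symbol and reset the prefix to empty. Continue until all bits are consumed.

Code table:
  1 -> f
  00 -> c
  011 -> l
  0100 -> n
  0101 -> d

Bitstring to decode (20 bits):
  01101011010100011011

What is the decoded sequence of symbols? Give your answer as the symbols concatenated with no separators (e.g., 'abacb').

Answer: ldfdcll

Derivation:
Bit 0: prefix='0' (no match yet)
Bit 1: prefix='01' (no match yet)
Bit 2: prefix='011' -> emit 'l', reset
Bit 3: prefix='0' (no match yet)
Bit 4: prefix='01' (no match yet)
Bit 5: prefix='010' (no match yet)
Bit 6: prefix='0101' -> emit 'd', reset
Bit 7: prefix='1' -> emit 'f', reset
Bit 8: prefix='0' (no match yet)
Bit 9: prefix='01' (no match yet)
Bit 10: prefix='010' (no match yet)
Bit 11: prefix='0101' -> emit 'd', reset
Bit 12: prefix='0' (no match yet)
Bit 13: prefix='00' -> emit 'c', reset
Bit 14: prefix='0' (no match yet)
Bit 15: prefix='01' (no match yet)
Bit 16: prefix='011' -> emit 'l', reset
Bit 17: prefix='0' (no match yet)
Bit 18: prefix='01' (no match yet)
Bit 19: prefix='011' -> emit 'l', reset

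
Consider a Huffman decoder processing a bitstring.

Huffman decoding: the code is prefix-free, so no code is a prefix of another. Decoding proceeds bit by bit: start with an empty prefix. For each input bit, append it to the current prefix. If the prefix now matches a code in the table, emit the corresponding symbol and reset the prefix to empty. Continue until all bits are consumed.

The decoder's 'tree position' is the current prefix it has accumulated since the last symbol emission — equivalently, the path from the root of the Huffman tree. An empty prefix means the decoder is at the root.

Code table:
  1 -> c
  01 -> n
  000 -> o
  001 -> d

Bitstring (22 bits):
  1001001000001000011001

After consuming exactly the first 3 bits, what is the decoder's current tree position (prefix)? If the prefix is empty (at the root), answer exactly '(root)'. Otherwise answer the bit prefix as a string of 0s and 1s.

Answer: 00

Derivation:
Bit 0: prefix='1' -> emit 'c', reset
Bit 1: prefix='0' (no match yet)
Bit 2: prefix='00' (no match yet)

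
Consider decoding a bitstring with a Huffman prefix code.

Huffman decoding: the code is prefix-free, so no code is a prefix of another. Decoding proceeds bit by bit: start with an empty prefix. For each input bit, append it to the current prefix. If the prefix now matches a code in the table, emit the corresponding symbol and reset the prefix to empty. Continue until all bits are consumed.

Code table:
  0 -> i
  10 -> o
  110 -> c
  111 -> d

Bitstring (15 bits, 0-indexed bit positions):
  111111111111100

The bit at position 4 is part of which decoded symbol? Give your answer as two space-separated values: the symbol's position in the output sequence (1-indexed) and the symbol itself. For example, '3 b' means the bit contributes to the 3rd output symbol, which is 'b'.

Answer: 2 d

Derivation:
Bit 0: prefix='1' (no match yet)
Bit 1: prefix='11' (no match yet)
Bit 2: prefix='111' -> emit 'd', reset
Bit 3: prefix='1' (no match yet)
Bit 4: prefix='11' (no match yet)
Bit 5: prefix='111' -> emit 'd', reset
Bit 6: prefix='1' (no match yet)
Bit 7: prefix='11' (no match yet)
Bit 8: prefix='111' -> emit 'd', reset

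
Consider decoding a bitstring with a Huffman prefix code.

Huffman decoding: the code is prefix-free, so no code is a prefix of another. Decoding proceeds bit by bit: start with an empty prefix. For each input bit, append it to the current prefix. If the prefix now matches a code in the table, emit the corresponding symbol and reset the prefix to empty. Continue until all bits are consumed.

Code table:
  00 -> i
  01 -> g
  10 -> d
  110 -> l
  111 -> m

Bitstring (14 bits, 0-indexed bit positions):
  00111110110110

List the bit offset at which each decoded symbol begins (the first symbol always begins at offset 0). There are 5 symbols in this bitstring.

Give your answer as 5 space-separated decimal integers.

Answer: 0 2 5 8 11

Derivation:
Bit 0: prefix='0' (no match yet)
Bit 1: prefix='00' -> emit 'i', reset
Bit 2: prefix='1' (no match yet)
Bit 3: prefix='11' (no match yet)
Bit 4: prefix='111' -> emit 'm', reset
Bit 5: prefix='1' (no match yet)
Bit 6: prefix='11' (no match yet)
Bit 7: prefix='110' -> emit 'l', reset
Bit 8: prefix='1' (no match yet)
Bit 9: prefix='11' (no match yet)
Bit 10: prefix='110' -> emit 'l', reset
Bit 11: prefix='1' (no match yet)
Bit 12: prefix='11' (no match yet)
Bit 13: prefix='110' -> emit 'l', reset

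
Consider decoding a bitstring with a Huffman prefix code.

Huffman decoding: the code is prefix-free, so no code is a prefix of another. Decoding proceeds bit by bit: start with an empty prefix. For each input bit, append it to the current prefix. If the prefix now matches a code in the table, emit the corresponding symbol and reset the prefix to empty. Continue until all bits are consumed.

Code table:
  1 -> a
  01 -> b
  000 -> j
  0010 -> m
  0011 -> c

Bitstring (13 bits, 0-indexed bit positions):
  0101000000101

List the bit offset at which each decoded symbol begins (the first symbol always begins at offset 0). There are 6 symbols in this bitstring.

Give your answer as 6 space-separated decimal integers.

Answer: 0 2 4 7 10 11

Derivation:
Bit 0: prefix='0' (no match yet)
Bit 1: prefix='01' -> emit 'b', reset
Bit 2: prefix='0' (no match yet)
Bit 3: prefix='01' -> emit 'b', reset
Bit 4: prefix='0' (no match yet)
Bit 5: prefix='00' (no match yet)
Bit 6: prefix='000' -> emit 'j', reset
Bit 7: prefix='0' (no match yet)
Bit 8: prefix='00' (no match yet)
Bit 9: prefix='000' -> emit 'j', reset
Bit 10: prefix='1' -> emit 'a', reset
Bit 11: prefix='0' (no match yet)
Bit 12: prefix='01' -> emit 'b', reset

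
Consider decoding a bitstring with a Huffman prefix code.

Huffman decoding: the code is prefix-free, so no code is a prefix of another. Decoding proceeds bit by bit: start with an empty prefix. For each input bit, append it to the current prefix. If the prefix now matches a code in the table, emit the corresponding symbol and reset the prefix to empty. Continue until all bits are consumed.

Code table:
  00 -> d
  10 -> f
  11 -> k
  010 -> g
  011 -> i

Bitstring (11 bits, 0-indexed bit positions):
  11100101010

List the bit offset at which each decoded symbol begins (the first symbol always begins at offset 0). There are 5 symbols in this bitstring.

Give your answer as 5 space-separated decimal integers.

Answer: 0 2 4 7 9

Derivation:
Bit 0: prefix='1' (no match yet)
Bit 1: prefix='11' -> emit 'k', reset
Bit 2: prefix='1' (no match yet)
Bit 3: prefix='10' -> emit 'f', reset
Bit 4: prefix='0' (no match yet)
Bit 5: prefix='01' (no match yet)
Bit 6: prefix='010' -> emit 'g', reset
Bit 7: prefix='1' (no match yet)
Bit 8: prefix='10' -> emit 'f', reset
Bit 9: prefix='1' (no match yet)
Bit 10: prefix='10' -> emit 'f', reset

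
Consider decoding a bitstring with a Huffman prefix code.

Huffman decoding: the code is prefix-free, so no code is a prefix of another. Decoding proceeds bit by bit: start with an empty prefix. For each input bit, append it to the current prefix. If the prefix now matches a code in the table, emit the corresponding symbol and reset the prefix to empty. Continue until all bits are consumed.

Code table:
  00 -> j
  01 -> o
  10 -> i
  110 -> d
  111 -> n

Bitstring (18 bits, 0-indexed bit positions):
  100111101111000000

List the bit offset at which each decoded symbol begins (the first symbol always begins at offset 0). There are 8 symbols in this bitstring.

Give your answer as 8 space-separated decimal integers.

Answer: 0 2 4 7 9 12 14 16

Derivation:
Bit 0: prefix='1' (no match yet)
Bit 1: prefix='10' -> emit 'i', reset
Bit 2: prefix='0' (no match yet)
Bit 3: prefix='01' -> emit 'o', reset
Bit 4: prefix='1' (no match yet)
Bit 5: prefix='11' (no match yet)
Bit 6: prefix='111' -> emit 'n', reset
Bit 7: prefix='0' (no match yet)
Bit 8: prefix='01' -> emit 'o', reset
Bit 9: prefix='1' (no match yet)
Bit 10: prefix='11' (no match yet)
Bit 11: prefix='111' -> emit 'n', reset
Bit 12: prefix='0' (no match yet)
Bit 13: prefix='00' -> emit 'j', reset
Bit 14: prefix='0' (no match yet)
Bit 15: prefix='00' -> emit 'j', reset
Bit 16: prefix='0' (no match yet)
Bit 17: prefix='00' -> emit 'j', reset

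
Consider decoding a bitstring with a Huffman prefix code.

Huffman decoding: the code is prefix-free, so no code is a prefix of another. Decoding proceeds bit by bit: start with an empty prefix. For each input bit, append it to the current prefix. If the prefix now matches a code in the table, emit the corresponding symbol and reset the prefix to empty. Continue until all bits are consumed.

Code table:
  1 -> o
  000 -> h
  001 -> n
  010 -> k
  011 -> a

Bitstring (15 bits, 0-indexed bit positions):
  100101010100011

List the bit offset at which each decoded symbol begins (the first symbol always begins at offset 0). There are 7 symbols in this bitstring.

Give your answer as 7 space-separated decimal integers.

Answer: 0 1 4 7 8 11 14

Derivation:
Bit 0: prefix='1' -> emit 'o', reset
Bit 1: prefix='0' (no match yet)
Bit 2: prefix='00' (no match yet)
Bit 3: prefix='001' -> emit 'n', reset
Bit 4: prefix='0' (no match yet)
Bit 5: prefix='01' (no match yet)
Bit 6: prefix='010' -> emit 'k', reset
Bit 7: prefix='1' -> emit 'o', reset
Bit 8: prefix='0' (no match yet)
Bit 9: prefix='01' (no match yet)
Bit 10: prefix='010' -> emit 'k', reset
Bit 11: prefix='0' (no match yet)
Bit 12: prefix='00' (no match yet)
Bit 13: prefix='001' -> emit 'n', reset
Bit 14: prefix='1' -> emit 'o', reset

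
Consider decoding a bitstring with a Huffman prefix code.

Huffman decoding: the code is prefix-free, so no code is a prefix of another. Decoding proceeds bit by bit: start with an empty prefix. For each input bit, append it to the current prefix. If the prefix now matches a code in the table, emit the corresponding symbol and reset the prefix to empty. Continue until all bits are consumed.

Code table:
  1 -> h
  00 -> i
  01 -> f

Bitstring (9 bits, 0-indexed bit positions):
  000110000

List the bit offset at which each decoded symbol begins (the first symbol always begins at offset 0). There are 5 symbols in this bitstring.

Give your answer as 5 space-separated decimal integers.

Answer: 0 2 4 5 7

Derivation:
Bit 0: prefix='0' (no match yet)
Bit 1: prefix='00' -> emit 'i', reset
Bit 2: prefix='0' (no match yet)
Bit 3: prefix='01' -> emit 'f', reset
Bit 4: prefix='1' -> emit 'h', reset
Bit 5: prefix='0' (no match yet)
Bit 6: prefix='00' -> emit 'i', reset
Bit 7: prefix='0' (no match yet)
Bit 8: prefix='00' -> emit 'i', reset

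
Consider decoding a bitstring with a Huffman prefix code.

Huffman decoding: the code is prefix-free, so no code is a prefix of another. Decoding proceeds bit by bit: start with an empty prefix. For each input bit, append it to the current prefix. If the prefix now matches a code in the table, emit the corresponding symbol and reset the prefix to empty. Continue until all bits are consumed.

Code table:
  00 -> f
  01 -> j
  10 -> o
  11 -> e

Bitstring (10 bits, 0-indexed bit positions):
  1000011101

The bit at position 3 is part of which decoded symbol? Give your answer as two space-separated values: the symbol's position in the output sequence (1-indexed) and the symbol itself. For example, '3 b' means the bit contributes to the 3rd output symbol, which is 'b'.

Bit 0: prefix='1' (no match yet)
Bit 1: prefix='10' -> emit 'o', reset
Bit 2: prefix='0' (no match yet)
Bit 3: prefix='00' -> emit 'f', reset
Bit 4: prefix='0' (no match yet)
Bit 5: prefix='01' -> emit 'j', reset
Bit 6: prefix='1' (no match yet)
Bit 7: prefix='11' -> emit 'e', reset

Answer: 2 f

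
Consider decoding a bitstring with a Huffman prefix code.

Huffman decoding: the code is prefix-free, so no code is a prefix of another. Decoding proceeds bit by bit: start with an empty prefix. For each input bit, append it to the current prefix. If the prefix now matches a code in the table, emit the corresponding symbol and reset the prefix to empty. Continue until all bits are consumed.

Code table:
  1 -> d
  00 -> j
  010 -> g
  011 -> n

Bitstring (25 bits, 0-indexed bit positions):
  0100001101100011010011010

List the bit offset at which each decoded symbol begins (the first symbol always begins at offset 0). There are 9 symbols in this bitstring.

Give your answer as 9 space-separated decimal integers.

Answer: 0 3 5 8 11 13 16 19 22

Derivation:
Bit 0: prefix='0' (no match yet)
Bit 1: prefix='01' (no match yet)
Bit 2: prefix='010' -> emit 'g', reset
Bit 3: prefix='0' (no match yet)
Bit 4: prefix='00' -> emit 'j', reset
Bit 5: prefix='0' (no match yet)
Bit 6: prefix='01' (no match yet)
Bit 7: prefix='011' -> emit 'n', reset
Bit 8: prefix='0' (no match yet)
Bit 9: prefix='01' (no match yet)
Bit 10: prefix='011' -> emit 'n', reset
Bit 11: prefix='0' (no match yet)
Bit 12: prefix='00' -> emit 'j', reset
Bit 13: prefix='0' (no match yet)
Bit 14: prefix='01' (no match yet)
Bit 15: prefix='011' -> emit 'n', reset
Bit 16: prefix='0' (no match yet)
Bit 17: prefix='01' (no match yet)
Bit 18: prefix='010' -> emit 'g', reset
Bit 19: prefix='0' (no match yet)
Bit 20: prefix='01' (no match yet)
Bit 21: prefix='011' -> emit 'n', reset
Bit 22: prefix='0' (no match yet)
Bit 23: prefix='01' (no match yet)
Bit 24: prefix='010' -> emit 'g', reset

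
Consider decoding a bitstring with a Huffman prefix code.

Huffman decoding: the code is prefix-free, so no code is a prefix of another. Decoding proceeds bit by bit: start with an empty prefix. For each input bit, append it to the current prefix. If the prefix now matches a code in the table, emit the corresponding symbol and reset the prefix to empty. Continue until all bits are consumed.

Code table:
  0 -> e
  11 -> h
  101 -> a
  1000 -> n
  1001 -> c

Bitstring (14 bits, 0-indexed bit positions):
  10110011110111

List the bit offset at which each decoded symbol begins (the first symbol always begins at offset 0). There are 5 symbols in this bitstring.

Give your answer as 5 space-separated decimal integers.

Answer: 0 3 7 9 12

Derivation:
Bit 0: prefix='1' (no match yet)
Bit 1: prefix='10' (no match yet)
Bit 2: prefix='101' -> emit 'a', reset
Bit 3: prefix='1' (no match yet)
Bit 4: prefix='10' (no match yet)
Bit 5: prefix='100' (no match yet)
Bit 6: prefix='1001' -> emit 'c', reset
Bit 7: prefix='1' (no match yet)
Bit 8: prefix='11' -> emit 'h', reset
Bit 9: prefix='1' (no match yet)
Bit 10: prefix='10' (no match yet)
Bit 11: prefix='101' -> emit 'a', reset
Bit 12: prefix='1' (no match yet)
Bit 13: prefix='11' -> emit 'h', reset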